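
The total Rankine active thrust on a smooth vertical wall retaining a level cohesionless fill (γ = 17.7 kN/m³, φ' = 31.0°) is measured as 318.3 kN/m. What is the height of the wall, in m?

K_a = 0.3201. P_a = ½ K_a γ H² ⇒ H = √(2P_a/(K_a γ)).
H = √(2×318.3/(0.3201×17.7)) = 10.60 m.

10.6 m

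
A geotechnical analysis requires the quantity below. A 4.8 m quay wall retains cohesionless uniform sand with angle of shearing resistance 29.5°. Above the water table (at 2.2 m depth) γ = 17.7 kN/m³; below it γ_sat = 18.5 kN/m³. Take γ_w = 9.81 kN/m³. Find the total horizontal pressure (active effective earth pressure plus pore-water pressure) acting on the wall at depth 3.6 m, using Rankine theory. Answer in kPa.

K_a = (1 − sin φ)/(1 + sin φ) = 0.3401.
γ' = 18.5 − 9.81 = 8.690 kN/m³.
Effective vertical stress at 3.6 m: σ'_v = 17.7×2.2 + 8.690×1.40 = 51.11 kPa.
σ'_h = K_a σ'_v = 0.3401 × 51.11 = 17.38 kPa; u = γ_w × 1.40 = 13.73 kPa.
Total σ_h = 17.38 + 13.73 = 31.12 kPa.

31.1 kPa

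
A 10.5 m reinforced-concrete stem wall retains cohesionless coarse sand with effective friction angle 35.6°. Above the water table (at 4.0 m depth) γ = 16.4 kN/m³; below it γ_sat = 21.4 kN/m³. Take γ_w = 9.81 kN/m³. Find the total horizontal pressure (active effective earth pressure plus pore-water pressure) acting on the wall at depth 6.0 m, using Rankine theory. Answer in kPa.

43.1 kPa

K_a = (1 − sin φ)/(1 + sin φ) = 0.2641.
γ' = 21.4 − 9.81 = 11.59 kN/m³.
Effective vertical stress at 6.0 m: σ'_v = 16.4×4.0 + 11.59×2.00 = 88.78 kPa.
σ'_h = K_a σ'_v = 0.2641 × 88.78 = 23.45 kPa; u = γ_w × 2.00 = 19.62 kPa.
Total σ_h = 23.45 + 19.62 = 43.07 kPa.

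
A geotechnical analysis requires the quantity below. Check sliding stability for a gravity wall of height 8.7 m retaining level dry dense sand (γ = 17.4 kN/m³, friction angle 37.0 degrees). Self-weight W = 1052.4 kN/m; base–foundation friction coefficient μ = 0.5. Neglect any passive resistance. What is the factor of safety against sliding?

3.21

K_a = tan²(45° − 37.0°/2) = 0.2486.
P_a = ½K_aγH² = 0.5×0.2486×17.4×8.7² = 163.7 kN/m, acting at H/3 = 2.900 m above the base.
FS_sliding = μW / P_a = 0.5×1052.4 / 163.7 = 3.215.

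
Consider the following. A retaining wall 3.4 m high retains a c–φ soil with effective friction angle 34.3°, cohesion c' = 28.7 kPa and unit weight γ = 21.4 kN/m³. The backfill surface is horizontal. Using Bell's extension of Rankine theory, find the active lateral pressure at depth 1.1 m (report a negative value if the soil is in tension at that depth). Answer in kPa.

K_a = (1 − sin φ)/(1 + sin φ) = 0.2792.
σ_a = K_a γ z − 2c√K_a = 0.2792×21.4×1.1 − 2×28.7×0.5284 = -23.76 kPa.

-23.8 kPa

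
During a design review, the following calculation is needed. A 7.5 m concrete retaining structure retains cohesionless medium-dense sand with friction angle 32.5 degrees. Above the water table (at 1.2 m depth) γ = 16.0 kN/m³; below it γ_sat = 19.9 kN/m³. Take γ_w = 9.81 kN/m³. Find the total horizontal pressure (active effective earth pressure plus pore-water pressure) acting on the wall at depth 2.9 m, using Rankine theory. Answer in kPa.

K_a = (1 − sin φ)/(1 + sin φ) = 0.3010.
γ' = 19.9 − 9.81 = 10.09 kN/m³.
Effective vertical stress at 2.9 m: σ'_v = 16.0×1.2 + 10.09×1.70 = 36.35 kPa.
σ'_h = K_a σ'_v = 0.3010 × 36.35 = 10.94 kPa; u = γ_w × 1.70 = 16.68 kPa.
Total σ_h = 10.94 + 16.68 = 27.62 kPa.

27.6 kPa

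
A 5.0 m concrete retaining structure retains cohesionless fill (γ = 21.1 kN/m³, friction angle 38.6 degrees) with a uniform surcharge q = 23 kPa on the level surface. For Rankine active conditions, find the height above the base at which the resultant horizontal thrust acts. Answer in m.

1.92 m

K_a = 0.2316.
Triangular part P₁ = ½K_aγH² = 61.09 at H/3 = 1.667 m; rectangular part P₂ = K_a q H = 26.64 at H/2 = 2.500 m.
ȳ = (P₁·1.667 + P₂·2.500)/(P₁+P₂) = 1.920 m.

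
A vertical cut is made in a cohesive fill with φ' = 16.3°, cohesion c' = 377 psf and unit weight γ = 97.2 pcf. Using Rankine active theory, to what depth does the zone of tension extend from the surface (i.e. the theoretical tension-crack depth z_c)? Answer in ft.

10.4 ft

K_a = tan²(45° − 16.3°/2) = 0.5617; √K_a = 0.7495.
The active pressure is zero where K_a γ z = 2c√K_a, so z_c = 2c/(γ√K_a) = 2×377/(97.2×0.7495) = 10.35 ft.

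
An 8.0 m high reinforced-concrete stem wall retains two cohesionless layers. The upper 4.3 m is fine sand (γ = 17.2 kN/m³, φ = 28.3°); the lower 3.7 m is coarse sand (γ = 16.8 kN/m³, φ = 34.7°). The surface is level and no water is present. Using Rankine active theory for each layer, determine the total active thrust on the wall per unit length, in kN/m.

K_a1 = tan²(45°−28.3°/2) = 0.3568; K_a2 = tan²(45°−34.7°/2) = 0.2745.
Layer 1: σ at base = K_a1 γ₁ h₁ = 26.39 kPa; P₁ = ½×26.39×4.3 = 56.73.
Layer 2: σ_v at top = γ₁h₁ = 73.96; σ_h top = K_a2×73.96 = 20.30; σ_h base = K_a2×(73.96+16.8×3.7) = 37.36.
P₂ = ½(20.30+37.36)×3.7 = 106.7. Total P_a = 56.73+106.7 = 163.4 kN/m.

163 kN/m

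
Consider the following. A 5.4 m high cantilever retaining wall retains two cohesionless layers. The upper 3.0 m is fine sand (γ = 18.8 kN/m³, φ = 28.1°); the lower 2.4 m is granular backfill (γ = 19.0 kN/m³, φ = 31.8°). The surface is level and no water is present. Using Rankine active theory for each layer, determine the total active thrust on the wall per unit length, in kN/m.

K_a1 = tan²(45°−28.1°/2) = 0.3596; K_a2 = tan²(45°−31.8°/2) = 0.3098.
Layer 1: σ at base = K_a1 γ₁ h₁ = 20.28 kPa; P₁ = ½×20.28×3.0 = 30.42.
Layer 2: σ_v at top = γ₁h₁ = 56.40; σ_h top = K_a2×56.40 = 17.47; σ_h base = K_a2×(56.40+19.0×2.4) = 31.60.
P₂ = ½(17.47+31.60)×2.4 = 58.89. Total P_a = 30.42+58.89 = 89.31 kN/m.

89.3 kN/m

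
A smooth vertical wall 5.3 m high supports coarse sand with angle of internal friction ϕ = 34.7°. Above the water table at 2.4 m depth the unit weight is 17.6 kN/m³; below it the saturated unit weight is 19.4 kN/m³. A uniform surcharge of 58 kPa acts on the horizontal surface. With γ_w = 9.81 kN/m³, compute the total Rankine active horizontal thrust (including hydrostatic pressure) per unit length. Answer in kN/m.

184 kN/m

K_a = tan²(45° − φ/2) = 0.2745.
γ' = 19.4 − 9.81 = 9.590 kN/m³. h₂ = H − d_w = 2.9 m.
σ'_h: at surface K_a·q = 15.92; at WT K_a(q+γd_w) = 27.51; at base K_a(q+γd_w+γ'h₂) = 35.15 kPa.
P₁ = ½(15.92+27.51)×2.4 = 52.12; P₂ = ½(27.51+35.15)×2.9 = 90.86; P_w = ½γ_w h₂² = 41.25.
Total = 52.12+90.86+41.25 = 184.2 kN/m.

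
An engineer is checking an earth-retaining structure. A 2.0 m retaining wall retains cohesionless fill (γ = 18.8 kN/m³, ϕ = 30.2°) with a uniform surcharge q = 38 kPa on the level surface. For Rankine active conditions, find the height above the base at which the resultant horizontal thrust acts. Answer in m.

0.890 m

K_a = 0.3307.
Triangular part P₁ = ½K_aγH² = 12.43 at H/3 = 0.6667 m; rectangular part P₂ = K_a q H = 25.13 at H/2 = 1.000 m.
ȳ = (P₁·0.6667 + P₂·1.000)/(P₁+P₂) = 0.8897 m.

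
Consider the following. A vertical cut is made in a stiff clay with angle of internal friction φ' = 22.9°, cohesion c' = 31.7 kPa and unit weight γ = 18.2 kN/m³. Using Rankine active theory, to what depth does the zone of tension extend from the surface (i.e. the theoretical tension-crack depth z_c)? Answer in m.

5.25 m

K_a = tan²(45° − 22.9°/2) = 0.4398; √K_a = 0.6631.
The active pressure is zero where K_a γ z = 2c√K_a, so z_c = 2c/(γ√K_a) = 2×31.7/(18.2×0.6631) = 5.253 m.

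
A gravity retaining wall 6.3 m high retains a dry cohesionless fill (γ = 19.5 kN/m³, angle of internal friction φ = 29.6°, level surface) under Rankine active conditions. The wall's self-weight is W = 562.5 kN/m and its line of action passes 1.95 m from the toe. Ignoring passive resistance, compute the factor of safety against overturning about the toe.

3.98

K_a = tan²(45° − 29.6°/2) = 0.3387.
P_a = ½K_aγH² = 0.5×0.3387×19.5×6.3² = 131.1 kN/m, acting at H/3 = 2.100 m above the base.
Overturning moment M_o = P_a × H/3 = 131.1 × 2.100 = 275.3.
Resisting moment M_r = W × 1.95 = 562.5 × 1.95 = 1097.
FS_overturning = M_r/M_o = 1097/275.3 = 3.985.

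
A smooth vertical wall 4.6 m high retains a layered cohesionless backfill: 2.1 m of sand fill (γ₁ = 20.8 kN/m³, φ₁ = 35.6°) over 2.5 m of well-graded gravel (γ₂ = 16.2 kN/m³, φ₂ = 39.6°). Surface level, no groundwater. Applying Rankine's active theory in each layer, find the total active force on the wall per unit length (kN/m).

47.5 kN/m

K_a1 = tan²(45°−35.6°/2) = 0.2641; K_a2 = tan²(45°−39.6°/2) = 0.2214.
Layer 1: σ at base = K_a1 γ₁ h₁ = 11.54 kPa; P₁ = ½×11.54×2.1 = 12.11.
Layer 2: σ_v at top = γ₁h₁ = 43.68; σ_h top = K_a2×43.68 = 9.672; σ_h base = K_a2×(43.68+16.2×2.5) = 18.64.
P₂ = ½(9.672+18.64)×2.5 = 35.39. Total P_a = 12.11+35.39 = 47.50 kN/m.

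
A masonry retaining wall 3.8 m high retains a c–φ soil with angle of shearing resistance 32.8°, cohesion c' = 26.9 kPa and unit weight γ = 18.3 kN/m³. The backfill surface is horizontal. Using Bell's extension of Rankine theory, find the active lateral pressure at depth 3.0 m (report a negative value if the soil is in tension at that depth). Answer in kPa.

-13.0 kPa

K_a = (1 − sin φ)/(1 + sin φ) = 0.2973.
σ_a = K_a γ z − 2c√K_a = 0.2973×18.3×3.0 − 2×26.9×0.5452 = -13.01 kPa.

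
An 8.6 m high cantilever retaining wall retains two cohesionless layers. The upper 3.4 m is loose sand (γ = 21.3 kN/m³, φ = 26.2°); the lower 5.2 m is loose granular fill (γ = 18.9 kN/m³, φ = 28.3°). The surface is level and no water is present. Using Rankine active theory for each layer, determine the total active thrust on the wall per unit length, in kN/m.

K_a1 = tan²(45°−26.2°/2) = 0.3874; K_a2 = tan²(45°−28.3°/2) = 0.3568.
Layer 1: σ at base = K_a1 γ₁ h₁ = 28.06 kPa; P₁ = ½×28.06×3.4 = 47.70.
Layer 2: σ_v at top = γ₁h₁ = 72.42; σ_h top = K_a2×72.42 = 25.84; σ_h base = K_a2×(72.42+18.9×5.2) = 60.90.
P₂ = ½(25.84+60.90)×5.2 = 225.5. Total P_a = 47.70+225.5 = 273.2 kN/m.

273 kN/m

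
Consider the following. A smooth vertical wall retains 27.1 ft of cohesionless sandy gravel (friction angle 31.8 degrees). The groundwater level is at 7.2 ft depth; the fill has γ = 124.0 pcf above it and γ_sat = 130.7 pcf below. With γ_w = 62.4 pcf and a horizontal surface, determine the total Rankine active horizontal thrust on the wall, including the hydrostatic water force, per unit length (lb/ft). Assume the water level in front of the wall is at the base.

23000 lb/ft

K_a = tan²(45° − φ/2) = 0.3098.
γ' = 130.7 − 62.4 = 68.30 pcf. Depth below WT = 19.9 ft.
σ'_h at WT = K_a γ d_w = 276.6 psf; at base = 276.6 + K_a γ' × 19.9 = 697.7 psf.
P₁ (0–7.2 ft) = ½×276.6×7.2 = 995.7. P₂ (7.2–27.1 ft) = ½(276.6+697.7)×19.9 = 9694.
P_w = ½ γ_w h₂² = 0.5×62.4×19.9² = 12360. Total = 995.7+9694+12360 = 23040 lb/ft.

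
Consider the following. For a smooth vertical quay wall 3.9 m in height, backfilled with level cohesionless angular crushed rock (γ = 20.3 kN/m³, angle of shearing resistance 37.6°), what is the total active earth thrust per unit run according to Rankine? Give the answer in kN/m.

K_a = tan²(45° − φ/2) = 0.2421.
P_a = ½ K_a γ H² = 0.5 × 0.2421 × 20.3 × 3.9² = 37.38 kN/m.

37.4 kN/m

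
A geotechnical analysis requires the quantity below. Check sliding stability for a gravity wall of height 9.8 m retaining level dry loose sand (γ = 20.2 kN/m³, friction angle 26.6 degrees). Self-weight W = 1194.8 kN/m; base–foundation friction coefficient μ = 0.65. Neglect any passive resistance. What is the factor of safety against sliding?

K_a = tan²(45° − 26.6°/2) = 0.3814.
P_a = ½K_aγH² = 0.5×0.3814×20.2×9.8² = 370.0 kN/m, acting at H/3 = 3.267 m above the base.
FS_sliding = μW / P_a = 0.65×1194.8 / 370.0 = 2.099.

2.10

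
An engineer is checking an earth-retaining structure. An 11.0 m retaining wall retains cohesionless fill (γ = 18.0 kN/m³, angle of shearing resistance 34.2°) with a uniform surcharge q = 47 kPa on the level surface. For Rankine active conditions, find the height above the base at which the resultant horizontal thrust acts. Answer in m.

4.26 m

K_a = 0.2803.
Triangular part P₁ = ½K_aγH² = 305.3 at H/3 = 3.667 m; rectangular part P₂ = K_a q H = 144.9 at H/2 = 5.500 m.
ȳ = (P₁·3.667 + P₂·5.500)/(P₁+P₂) = 4.257 m.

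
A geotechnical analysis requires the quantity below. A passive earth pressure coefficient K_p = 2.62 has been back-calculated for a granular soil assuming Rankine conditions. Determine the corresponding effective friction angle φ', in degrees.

26.6°

K_p = (1+sin φ)/(1−sin φ) ⇒ sin φ = (K_p − 1)/(K_p + 1) = 0.4475.
φ = arcsin(0.4475) = 26.58°.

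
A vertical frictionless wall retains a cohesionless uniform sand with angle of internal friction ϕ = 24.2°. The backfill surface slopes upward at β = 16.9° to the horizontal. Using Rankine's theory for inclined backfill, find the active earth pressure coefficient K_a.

K_a = cos β · (cos β − √(cos²β − cos²φ)) / (cos β + √(cos²β − cos²φ)).
cos β = 0.9568, cos φ = 0.9121, √(cos²β − cos²φ) = 0.2890.
K_a = 0.9568 × (0.9568 − 0.2890)/(0.9568 + 0.2890) = 0.5129.

0.513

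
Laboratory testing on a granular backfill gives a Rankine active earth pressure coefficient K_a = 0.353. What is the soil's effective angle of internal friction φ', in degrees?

K_a = tan²(45° − φ/2) ⇒ 45° − φ/2 = arctan(√0.353) = 30.72°.
φ = 2(45° − 30.72°) = 28.57°.

28.6°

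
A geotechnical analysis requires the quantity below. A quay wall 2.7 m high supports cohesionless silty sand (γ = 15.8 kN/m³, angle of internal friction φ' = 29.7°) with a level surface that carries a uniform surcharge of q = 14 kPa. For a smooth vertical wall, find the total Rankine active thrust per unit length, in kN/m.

K_a = tan²(45° − φ/2) = 0.3374.
Soil triangle: ½ K_a γ H² = 0.5×0.3374×15.8×2.7² = 19.43 kN/m.
Surcharge rectangle: K_a q H = 0.3374×14×2.7 = 12.75 kN/m.
Total = 19.43 + 12.75 = 32.18 kN/m.

32.2 kN/m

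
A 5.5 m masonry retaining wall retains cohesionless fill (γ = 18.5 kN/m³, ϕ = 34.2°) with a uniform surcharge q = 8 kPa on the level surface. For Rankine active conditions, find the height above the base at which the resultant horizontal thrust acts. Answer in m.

1.96 m

K_a = 0.2803.
Triangular part P₁ = ½K_aγH² = 78.44 at H/3 = 1.833 m; rectangular part P₂ = K_a q H = 12.34 at H/2 = 2.750 m.
ȳ = (P₁·1.833 + P₂·2.750)/(P₁+P₂) = 1.958 m.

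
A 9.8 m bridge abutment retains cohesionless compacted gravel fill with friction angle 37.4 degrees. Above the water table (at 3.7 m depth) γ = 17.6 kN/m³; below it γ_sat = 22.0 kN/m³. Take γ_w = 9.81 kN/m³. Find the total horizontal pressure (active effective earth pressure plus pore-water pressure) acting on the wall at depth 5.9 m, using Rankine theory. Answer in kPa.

44.0 kPa

K_a = (1 − sin φ)/(1 + sin φ) = 0.2443.
γ' = 22.0 − 9.81 = 12.19 kN/m³.
Effective vertical stress at 5.9 m: σ'_v = 17.6×3.7 + 12.19×2.20 = 91.94 kPa.
σ'_h = K_a σ'_v = 0.2443 × 91.94 = 22.46 kPa; u = γ_w × 2.20 = 21.58 kPa.
Total σ_h = 22.46 + 21.58 = 44.04 kPa.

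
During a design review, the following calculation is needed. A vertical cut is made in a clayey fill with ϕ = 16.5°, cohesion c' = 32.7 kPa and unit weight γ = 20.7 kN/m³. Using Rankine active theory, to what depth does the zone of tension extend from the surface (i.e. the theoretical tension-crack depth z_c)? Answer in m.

K_a = tan²(45° − 16.5°/2) = 0.5576; √K_a = 0.7467.
The active pressure is zero where K_a γ z = 2c√K_a, so z_c = 2c/(γ√K_a) = 2×32.7/(20.7×0.7467) = 4.231 m.

4.23 m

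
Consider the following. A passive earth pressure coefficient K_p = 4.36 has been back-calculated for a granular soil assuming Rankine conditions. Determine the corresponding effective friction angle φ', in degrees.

K_p = (1+sin φ)/(1−sin φ) ⇒ sin φ = (K_p − 1)/(K_p + 1) = 0.6269.
φ = arcsin(0.6269) = 38.82°.

38.8°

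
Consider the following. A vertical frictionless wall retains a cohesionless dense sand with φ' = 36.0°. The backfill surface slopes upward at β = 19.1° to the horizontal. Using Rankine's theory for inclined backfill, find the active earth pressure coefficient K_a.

K_a = cos β · (cos β − √(cos²β − cos²φ)) / (cos β + √(cos²β − cos²φ)).
cos β = 0.9449, cos φ = 0.8090, √(cos²β − cos²φ) = 0.4883.
K_a = 0.9449 × (0.9449 − 0.4883)/(0.9449 + 0.4883) = 0.3011.

0.301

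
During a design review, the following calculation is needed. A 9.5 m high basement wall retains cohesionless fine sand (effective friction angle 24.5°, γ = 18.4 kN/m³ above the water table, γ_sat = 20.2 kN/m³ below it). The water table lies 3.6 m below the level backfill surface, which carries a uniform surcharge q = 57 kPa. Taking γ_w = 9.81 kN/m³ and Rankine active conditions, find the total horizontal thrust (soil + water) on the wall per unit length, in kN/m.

681 kN/m

K_a = tan²(45° − φ/2) = 0.4137.
γ' = 20.2 − 9.81 = 10.39 kN/m³. h₂ = H − d_w = 5.9 m.
σ'_h: at surface K_a·q = 23.58; at WT K_a(q+γd_w) = 50.99; at base K_a(q+γd_w+γ'h₂) = 76.35 kPa.
P₁ = ½(23.58+50.99)×3.6 = 134.2; P₂ = ½(50.99+76.35)×5.9 = 375.7; P_w = ½γ_w h₂² = 170.7.
Total = 134.2+375.7+170.7 = 680.6 kN/m.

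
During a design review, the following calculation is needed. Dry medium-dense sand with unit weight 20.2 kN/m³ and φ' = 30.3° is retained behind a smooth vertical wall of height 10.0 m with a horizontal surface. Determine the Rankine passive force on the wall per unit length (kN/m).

K_p = tan²(45° + φ/2) = 3.037.
P_p = ½ K_p γ H² = 0.5 × 3.037 × 20.2 × 10.0² = 3067 kN/m.

3070 kN/m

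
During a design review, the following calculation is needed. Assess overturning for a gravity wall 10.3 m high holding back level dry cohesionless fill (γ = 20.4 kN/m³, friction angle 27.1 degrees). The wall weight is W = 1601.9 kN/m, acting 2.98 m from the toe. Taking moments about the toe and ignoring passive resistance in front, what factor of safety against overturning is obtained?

3.43

K_a = tan²(45° − 27.1°/2) = 0.3741.
P_a = ½K_aγH² = 0.5×0.3741×20.4×10.3² = 404.8 kN/m, acting at H/3 = 3.433 m above the base.
Overturning moment M_o = P_a × H/3 = 404.8 × 3.433 = 1390.
Resisting moment M_r = W × 2.98 = 1601.9 × 2.98 = 4774.
FS_overturning = M_r/M_o = 4774/1390 = 3.435.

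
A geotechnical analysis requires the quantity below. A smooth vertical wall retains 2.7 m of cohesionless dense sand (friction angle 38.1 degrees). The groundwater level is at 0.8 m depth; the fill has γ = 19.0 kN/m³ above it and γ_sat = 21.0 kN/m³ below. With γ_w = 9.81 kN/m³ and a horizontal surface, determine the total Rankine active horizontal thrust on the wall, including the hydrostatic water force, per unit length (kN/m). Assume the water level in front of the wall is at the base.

30.8 kN/m

K_a = tan²(45° − φ/2) = 0.2368.
γ' = 21.0 − 9.81 = 11.19 kN/m³. Depth below WT = 1.9 m.
σ'_h at WT = K_a γ d_w = 3.600 kPa; at base = 3.600 + K_a γ' × 1.9 = 8.635 kPa.
P₁ (0–0.8 m) = ½×3.600×0.8 = 1.440. P₂ (0.8–2.7 m) = ½(3.600+8.635)×1.9 = 11.62.
P_w = ½ γ_w h₂² = 0.5×9.81×1.9² = 17.71. Total = 1.440+11.62+17.71 = 30.77 kN/m.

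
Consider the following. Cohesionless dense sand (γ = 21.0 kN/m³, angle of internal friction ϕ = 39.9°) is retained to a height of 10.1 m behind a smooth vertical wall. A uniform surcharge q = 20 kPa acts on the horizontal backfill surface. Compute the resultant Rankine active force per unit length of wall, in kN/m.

K_a = tan²(45° − φ/2) = 0.2184.
Soil triangle: ½ K_a γ H² = 0.5×0.2184×21.0×10.1² = 234.0 kN/m.
Surcharge rectangle: K_a q H = 0.2184×20×10.1 = 44.12 kN/m.
Total = 234.0 + 44.12 = 278.1 kN/m.

278 kN/m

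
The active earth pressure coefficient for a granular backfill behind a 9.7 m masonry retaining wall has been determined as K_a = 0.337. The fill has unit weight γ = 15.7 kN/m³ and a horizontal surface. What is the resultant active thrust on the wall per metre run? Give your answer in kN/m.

249 kN/m

P = ½ K_a γ H² = 0.5 × 0.337 × 15.7 × 9.7² = 248.9 kN/m.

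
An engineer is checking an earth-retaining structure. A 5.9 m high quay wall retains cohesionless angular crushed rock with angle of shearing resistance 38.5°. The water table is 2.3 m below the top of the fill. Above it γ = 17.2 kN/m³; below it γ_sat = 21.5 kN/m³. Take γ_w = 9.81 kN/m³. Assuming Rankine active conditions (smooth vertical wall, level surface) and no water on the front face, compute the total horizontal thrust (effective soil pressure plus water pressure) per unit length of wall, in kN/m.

K_a = tan²(45° − φ/2) = 0.2327.
γ' = 21.5 − 9.81 = 11.69 kN/m³. Depth below WT = 3.6 m.
σ'_h at WT = K_a γ d_w = 9.204 kPa; at base = 9.204 + K_a γ' × 3.6 = 18.99 kPa.
P₁ (0–2.3 m) = ½×9.204×2.3 = 10.58. P₂ (2.3–5.9 m) = ½(9.204+18.99)×3.6 = 50.76.
P_w = ½ γ_w h₂² = 0.5×9.81×3.6² = 63.57. Total = 10.58+50.76+63.57 = 124.9 kN/m.

125 kN/m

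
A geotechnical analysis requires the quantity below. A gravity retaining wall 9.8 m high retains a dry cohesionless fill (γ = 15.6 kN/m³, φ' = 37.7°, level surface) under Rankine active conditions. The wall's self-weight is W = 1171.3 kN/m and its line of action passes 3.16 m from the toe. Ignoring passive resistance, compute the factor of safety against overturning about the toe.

K_a = tan²(45° − 37.7°/2) = 0.2411.
P_a = ½K_aγH² = 0.5×0.2411×15.6×9.8² = 180.6 kN/m, acting at H/3 = 3.267 m above the base.
Overturning moment M_o = P_a × H/3 = 180.6 × 3.267 = 589.9.
Resisting moment M_r = W × 3.16 = 1171.3 × 3.16 = 3701.
FS_overturning = M_r/M_o = 3701/589.9 = 6.275.

6.27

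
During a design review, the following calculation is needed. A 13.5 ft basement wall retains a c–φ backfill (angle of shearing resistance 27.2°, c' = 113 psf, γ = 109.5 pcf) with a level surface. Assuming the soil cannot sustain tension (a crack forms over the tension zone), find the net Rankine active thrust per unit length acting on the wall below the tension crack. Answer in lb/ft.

K_a = 0.3726; √K_a = 0.6104.
Tension-crack depth z_c = 2c/(γ√K_a) = 2×113/(109.5×0.6104) = 3.381 ft.
σ_a at base = K_a γ H − 2c√K_a = 0.3726×109.5×13.5 − 2×113×0.6104 = 412.8 psf.
P_a = ½ × 412.8 × (H − z_c) = 0.5×412.8×10.12 = 2089 lb/ft.

2090 lb/ft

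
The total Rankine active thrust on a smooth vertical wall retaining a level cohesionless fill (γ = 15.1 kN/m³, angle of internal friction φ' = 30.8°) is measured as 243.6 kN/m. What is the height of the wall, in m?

10.00 m

K_a = 0.3227. P_a = ½ K_a γ H² ⇒ H = √(2P_a/(K_a γ)).
H = √(2×243.6/(0.3227×15.1)) = 9.999 m.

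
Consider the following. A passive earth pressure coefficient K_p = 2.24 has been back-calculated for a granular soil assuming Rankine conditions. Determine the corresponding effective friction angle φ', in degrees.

K_p = (1+sin φ)/(1−sin φ) ⇒ sin φ = (K_p − 1)/(K_p + 1) = 0.3827.
φ = arcsin(0.3827) = 22.50°.

22.5°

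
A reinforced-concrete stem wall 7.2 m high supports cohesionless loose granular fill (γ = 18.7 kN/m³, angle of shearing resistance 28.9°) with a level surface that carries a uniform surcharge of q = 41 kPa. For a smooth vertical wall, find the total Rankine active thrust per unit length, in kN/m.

K_a = tan²(45° − φ/2) = 0.3484.
Soil triangle: ½ K_a γ H² = 0.5×0.3484×18.7×7.2² = 168.9 kN/m.
Surcharge rectangle: K_a q H = 0.3484×41×7.2 = 102.8 kN/m.
Total = 168.9 + 102.8 = 271.7 kN/m.

272 kN/m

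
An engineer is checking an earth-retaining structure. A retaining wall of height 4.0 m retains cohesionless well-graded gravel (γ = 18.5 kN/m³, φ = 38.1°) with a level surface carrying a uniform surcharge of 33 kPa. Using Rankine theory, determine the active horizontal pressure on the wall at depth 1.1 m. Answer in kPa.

12.6 kPa

K_a = (1 − sin φ)/(1 + sin φ) = 0.2368.
σ_v = γz + q = 18.5 × 1.1 + 33 = 53.35 kPa.
σ_h = K_a σ_v = 0.2368 × 53.35 = 12.63 kPa.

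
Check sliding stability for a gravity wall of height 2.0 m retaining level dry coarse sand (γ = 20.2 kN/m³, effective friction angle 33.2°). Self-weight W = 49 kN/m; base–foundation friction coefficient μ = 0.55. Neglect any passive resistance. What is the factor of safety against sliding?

K_a = tan²(45° − 33.2°/2) = 0.2924.
P_a = ½K_aγH² = 0.5×0.2924×20.2×2.0² = 11.81 kN/m, acting at H/3 = 0.6667 m above the base.
FS_sliding = μW / P_a = 0.55×49 / 11.81 = 2.282.

2.28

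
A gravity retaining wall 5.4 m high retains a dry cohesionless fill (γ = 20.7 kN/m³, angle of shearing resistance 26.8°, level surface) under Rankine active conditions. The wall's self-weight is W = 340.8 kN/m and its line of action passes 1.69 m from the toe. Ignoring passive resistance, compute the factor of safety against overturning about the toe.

2.80

K_a = tan²(45° − 26.8°/2) = 0.3785.
P_a = ½K_aγH² = 0.5×0.3785×20.7×5.4² = 114.2 kN/m, acting at H/3 = 1.800 m above the base.
Overturning moment M_o = P_a × H/3 = 114.2 × 1.800 = 205.6.
Resisting moment M_r = W × 1.69 = 340.8 × 1.69 = 576.0.
FS_overturning = M_r/M_o = 576.0/205.6 = 2.801.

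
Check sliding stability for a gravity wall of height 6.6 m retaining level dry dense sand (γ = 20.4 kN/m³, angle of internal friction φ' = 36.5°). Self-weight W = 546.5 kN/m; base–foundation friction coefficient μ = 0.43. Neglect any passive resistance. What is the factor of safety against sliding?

K_a = tan²(45° − 36.5°/2) = 0.2541.
P_a = ½K_aγH² = 0.5×0.2541×20.4×6.6² = 112.9 kN/m, acting at H/3 = 2.200 m above the base.
FS_sliding = μW / P_a = 0.43×546.5 / 112.9 = 2.082.

2.08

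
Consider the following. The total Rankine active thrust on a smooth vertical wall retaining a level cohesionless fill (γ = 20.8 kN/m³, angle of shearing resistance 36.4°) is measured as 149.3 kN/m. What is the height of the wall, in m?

K_a = 0.2552. P_a = ½ K_a γ H² ⇒ H = √(2P_a/(K_a γ)).
H = √(2×149.3/(0.2552×20.8)) = 7.501 m.

7.50 m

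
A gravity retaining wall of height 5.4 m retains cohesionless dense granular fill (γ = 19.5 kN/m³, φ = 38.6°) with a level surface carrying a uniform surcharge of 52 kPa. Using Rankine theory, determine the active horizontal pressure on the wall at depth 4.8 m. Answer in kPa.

K_a = (1 − sin φ)/(1 + sin φ) = 0.2316.
σ_v = γz + q = 19.5 × 4.8 + 52 = 145.6 kPa.
σ_h = K_a σ_v = 0.2316 × 145.6 = 33.72 kPa.

33.7 kPa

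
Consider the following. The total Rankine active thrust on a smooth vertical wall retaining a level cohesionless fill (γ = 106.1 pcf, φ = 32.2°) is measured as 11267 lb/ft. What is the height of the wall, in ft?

K_a = 0.3047. P_a = ½ K_a γ H² ⇒ H = √(2P_a/(K_a γ)).
H = √(2×11267/(0.3047×106.1)) = 26.40 ft.

26.4 ft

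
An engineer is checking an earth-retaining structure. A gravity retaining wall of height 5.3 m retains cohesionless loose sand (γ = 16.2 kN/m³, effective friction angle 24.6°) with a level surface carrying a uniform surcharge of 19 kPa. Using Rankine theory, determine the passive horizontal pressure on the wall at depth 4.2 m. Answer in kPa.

211 kPa

K_p = (1 + sin φ)/(1 − sin φ) = 2.426.
σ_v = γz + q = 16.2 × 4.2 + 19 = 87.04 kPa.
σ_h = K_p σ_v = 2.426 × 87.04 = 211.2 kPa.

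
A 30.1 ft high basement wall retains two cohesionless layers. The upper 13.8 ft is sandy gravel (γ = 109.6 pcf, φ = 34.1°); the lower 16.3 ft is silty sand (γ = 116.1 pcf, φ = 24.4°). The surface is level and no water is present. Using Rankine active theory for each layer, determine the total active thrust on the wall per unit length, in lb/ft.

19600 lb/ft

K_a1 = tan²(45°−34.1°/2) = 0.2815; K_a2 = tan²(45°−24.4°/2) = 0.4153.
Layer 1: σ at base = K_a1 γ₁ h₁ = 425.8 psf; P₁ = ½×425.8×13.8 = 2938.
Layer 2: σ_v at top = γ₁h₁ = 1512; σ_h top = K_a2×1512 = 628.2; σ_h base = K_a2×(1512+116.1×16.3) = 1414.
P₂ = ½(628.2+1414)×16.3 = 16640. Total P_a = 2938+16640 = 19580 lb/ft.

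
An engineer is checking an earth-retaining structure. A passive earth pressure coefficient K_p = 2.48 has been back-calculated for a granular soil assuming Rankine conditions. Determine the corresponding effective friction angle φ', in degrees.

25.2°

K_p = (1+sin φ)/(1−sin φ) ⇒ sin φ = (K_p − 1)/(K_p + 1) = 0.4253.
φ = arcsin(0.4253) = 25.17°.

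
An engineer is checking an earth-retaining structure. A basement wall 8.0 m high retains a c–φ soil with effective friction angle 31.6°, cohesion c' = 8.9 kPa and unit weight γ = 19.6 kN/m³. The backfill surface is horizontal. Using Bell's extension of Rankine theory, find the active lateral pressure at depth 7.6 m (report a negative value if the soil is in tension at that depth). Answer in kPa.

36.6 kPa

K_a = (1 − sin φ)/(1 + sin φ) = 0.3123.
σ_a = K_a γ z − 2c√K_a = 0.3123×19.6×7.6 − 2×8.9×0.5589 = 36.58 kPa.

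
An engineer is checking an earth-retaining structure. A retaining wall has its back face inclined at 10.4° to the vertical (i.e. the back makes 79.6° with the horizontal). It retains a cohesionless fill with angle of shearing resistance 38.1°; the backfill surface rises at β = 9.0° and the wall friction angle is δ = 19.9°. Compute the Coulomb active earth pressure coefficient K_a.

K_a = sin²(α+φ) / [sin²α · sin(α−δ) · (1 + √{sin(φ+δ)sin(φ−β) / (sin(α−δ)sin(α+β))})²].
With α = 79.6°, φ = 38.1°, δ = 19.9°, β = 9.0°: K_a = 0.3281.

0.328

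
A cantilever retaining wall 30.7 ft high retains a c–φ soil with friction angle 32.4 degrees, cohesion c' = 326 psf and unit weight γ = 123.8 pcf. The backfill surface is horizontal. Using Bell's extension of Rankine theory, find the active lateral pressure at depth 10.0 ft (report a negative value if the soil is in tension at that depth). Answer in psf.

K_a = (1 − sin φ)/(1 + sin φ) = 0.3022.
σ_a = K_a γ z − 2c√K_a = 0.3022×123.8×10.0 − 2×326×0.5498 = 15.72 psf.

15.7 psf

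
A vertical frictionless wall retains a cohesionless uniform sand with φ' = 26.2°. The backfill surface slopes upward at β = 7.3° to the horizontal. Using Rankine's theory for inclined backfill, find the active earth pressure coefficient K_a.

K_a = cos β · (cos β − √(cos²β − cos²φ)) / (cos β + √(cos²β − cos²φ)).
cos β = 0.9919, cos φ = 0.8973, √(cos²β − cos²φ) = 0.4228.
K_a = 0.9919 × (0.9919 − 0.4228)/(0.9919 + 0.4228) = 0.3990.

0.399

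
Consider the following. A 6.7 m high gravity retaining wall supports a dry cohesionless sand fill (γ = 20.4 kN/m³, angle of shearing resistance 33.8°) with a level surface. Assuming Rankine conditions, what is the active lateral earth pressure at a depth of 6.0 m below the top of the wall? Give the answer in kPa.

34.9 kPa

K_a = (1 − sin φ)/(1 + sin φ) = 0.2851.
σ_h = K_a γ z = 0.2851 × 20.4 × 6.0 = 34.90 kPa.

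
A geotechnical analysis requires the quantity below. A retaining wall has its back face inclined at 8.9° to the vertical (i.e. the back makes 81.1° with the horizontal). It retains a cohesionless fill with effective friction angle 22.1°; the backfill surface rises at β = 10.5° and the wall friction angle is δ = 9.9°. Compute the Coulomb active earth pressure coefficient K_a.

K_a = sin²(α+φ) / [sin²α · sin(α−δ) · (1 + √{sin(φ+δ)sin(φ−β) / (sin(α−δ)sin(α+β))})²].
With α = 81.1°, φ = 22.1°, δ = 9.9°, β = 10.5°: K_a = 0.5751.

0.575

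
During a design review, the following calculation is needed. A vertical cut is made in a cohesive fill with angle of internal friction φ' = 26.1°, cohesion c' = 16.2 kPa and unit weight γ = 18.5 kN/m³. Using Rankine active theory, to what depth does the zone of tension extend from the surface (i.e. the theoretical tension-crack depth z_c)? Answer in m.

K_a = tan²(45° − 26.1°/2) = 0.3889; √K_a = 0.6237.
The active pressure is zero where K_a γ z = 2c√K_a, so z_c = 2c/(γ√K_a) = 2×16.2/(18.5×0.6237) = 2.808 m.

2.81 m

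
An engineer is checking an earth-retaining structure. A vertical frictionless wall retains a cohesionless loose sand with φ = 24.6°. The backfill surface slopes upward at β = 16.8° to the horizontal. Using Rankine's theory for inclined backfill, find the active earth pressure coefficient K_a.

K_a = cos β · (cos β − √(cos²β − cos²φ)) / (cos β + √(cos²β − cos²φ)).
cos β = 0.9573, cos φ = 0.9092, √(cos²β − cos²φ) = 0.2996.
K_a = 0.9573 × (0.9573 − 0.2996)/(0.9573 + 0.2996) = 0.5010.

0.501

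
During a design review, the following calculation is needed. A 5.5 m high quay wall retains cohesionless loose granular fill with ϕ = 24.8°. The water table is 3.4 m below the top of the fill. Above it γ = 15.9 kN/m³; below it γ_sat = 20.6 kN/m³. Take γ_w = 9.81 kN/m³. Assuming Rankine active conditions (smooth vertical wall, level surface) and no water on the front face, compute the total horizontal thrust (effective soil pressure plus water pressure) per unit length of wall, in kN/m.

K_a = tan²(45° − φ/2) = 0.4090.
γ' = 20.6 − 9.81 = 10.79 kN/m³. Depth below WT = 2.1 m.
σ'_h at WT = K_a γ d_w = 22.11 kPa; at base = 22.11 + K_a γ' × 2.1 = 31.38 kPa.
P₁ (0–3.4 m) = ½×22.11×3.4 = 37.59. P₂ (3.4–5.5 m) = ½(22.11+31.38)×2.1 = 56.16.
P_w = ½ γ_w h₂² = 0.5×9.81×2.1² = 21.63. Total = 37.59+56.16+21.63 = 115.4 kN/m.

115 kN/m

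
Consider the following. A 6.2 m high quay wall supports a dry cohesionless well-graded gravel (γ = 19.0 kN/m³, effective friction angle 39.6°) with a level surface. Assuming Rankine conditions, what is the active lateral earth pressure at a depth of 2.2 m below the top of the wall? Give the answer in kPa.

9.26 kPa

K_a = (1 − sin φ)/(1 + sin φ) = 0.2214.
σ_h = K_a γ z = 0.2214 × 19.0 × 2.2 = 9.256 kPa.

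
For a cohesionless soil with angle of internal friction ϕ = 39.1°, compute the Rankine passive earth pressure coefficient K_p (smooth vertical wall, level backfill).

K_p = (1 + sin φ)/(1 − sin φ) = tan²(45° + 39.1°/2) = 4.415.

4.42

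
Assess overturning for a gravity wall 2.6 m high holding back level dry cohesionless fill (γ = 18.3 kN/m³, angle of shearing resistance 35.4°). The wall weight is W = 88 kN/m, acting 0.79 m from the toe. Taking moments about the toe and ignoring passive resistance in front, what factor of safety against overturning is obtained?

K_a = tan²(45° − 35.4°/2) = 0.2664.
P_a = ½K_aγH² = 0.5×0.2664×18.3×2.6² = 16.48 kN/m, acting at H/3 = 0.8667 m above the base.
Overturning moment M_o = P_a × H/3 = 16.48 × 0.8667 = 14.28.
Resisting moment M_r = W × 0.79 = 88 × 0.79 = 69.52.
FS_overturning = M_r/M_o = 69.52/14.28 = 4.868.

4.87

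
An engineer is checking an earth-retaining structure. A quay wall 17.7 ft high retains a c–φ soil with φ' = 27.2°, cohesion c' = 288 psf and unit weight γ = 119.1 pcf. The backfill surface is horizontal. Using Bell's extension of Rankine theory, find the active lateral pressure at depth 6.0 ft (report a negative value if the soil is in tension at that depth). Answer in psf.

K_a = (1 − sin φ)/(1 + sin φ) = 0.3726.
σ_a = K_a γ z − 2c√K_a = 0.3726×119.1×6.0 − 2×288×0.6104 = -85.34 psf.

-85.3 psf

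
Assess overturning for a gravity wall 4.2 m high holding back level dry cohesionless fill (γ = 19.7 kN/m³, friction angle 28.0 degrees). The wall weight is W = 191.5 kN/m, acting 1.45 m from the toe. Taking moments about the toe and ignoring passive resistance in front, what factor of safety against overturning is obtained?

3.16

K_a = tan²(45° − 28.0°/2) = 0.3610.
P_a = ½K_aγH² = 0.5×0.3610×19.7×4.2² = 62.73 kN/m, acting at H/3 = 1.400 m above the base.
Overturning moment M_o = P_a × H/3 = 62.73 × 1.400 = 87.82.
Resisting moment M_r = W × 1.45 = 191.5 × 1.45 = 277.7.
FS_overturning = M_r/M_o = 277.7/87.82 = 3.162.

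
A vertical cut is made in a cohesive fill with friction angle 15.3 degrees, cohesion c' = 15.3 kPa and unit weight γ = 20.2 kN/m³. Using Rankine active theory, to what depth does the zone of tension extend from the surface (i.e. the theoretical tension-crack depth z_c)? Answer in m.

K_a = tan²(45° − 15.3°/2) = 0.5824; √K_a = 0.7632.
The active pressure is zero where K_a γ z = 2c√K_a, so z_c = 2c/(γ√K_a) = 2×15.3/(20.2×0.7632) = 1.985 m.

1.98 m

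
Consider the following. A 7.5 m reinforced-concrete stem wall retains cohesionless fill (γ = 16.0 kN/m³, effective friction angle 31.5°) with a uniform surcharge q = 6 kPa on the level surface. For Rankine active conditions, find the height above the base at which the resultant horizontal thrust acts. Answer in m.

2.61 m

K_a = 0.3136.
Triangular part P₁ = ½K_aγH² = 141.1 at H/3 = 2.500 m; rectangular part P₂ = K_a q H = 14.11 at H/2 = 3.750 m.
ȳ = (P₁·2.500 + P₂·3.750)/(P₁+P₂) = 2.614 m.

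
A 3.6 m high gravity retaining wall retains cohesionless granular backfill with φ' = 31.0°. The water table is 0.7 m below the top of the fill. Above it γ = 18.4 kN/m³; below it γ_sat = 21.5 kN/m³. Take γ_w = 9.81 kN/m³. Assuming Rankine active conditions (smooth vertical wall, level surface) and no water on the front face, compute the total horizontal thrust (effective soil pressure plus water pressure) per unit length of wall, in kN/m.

K_a = tan²(45° − φ/2) = 0.3201.
γ' = 21.5 − 9.81 = 11.69 kN/m³. Depth below WT = 2.9 m.
σ'_h at WT = K_a γ d_w = 4.123 kPa; at base = 4.123 + K_a γ' × 2.9 = 14.97 kPa.
P₁ (0–0.7 m) = ½×4.123×0.7 = 1.443. P₂ (0.7–3.6 m) = ½(4.123+14.97)×2.9 = 27.69.
P_w = ½ γ_w h₂² = 0.5×9.81×2.9² = 41.25. Total = 1.443+27.69+41.25 = 70.39 kN/m.

70.4 kN/m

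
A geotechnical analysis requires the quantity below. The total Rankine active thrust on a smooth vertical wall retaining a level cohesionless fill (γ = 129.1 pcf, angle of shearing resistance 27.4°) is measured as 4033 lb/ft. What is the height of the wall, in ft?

13.0 ft

K_a = 0.3697. P_a = ½ K_a γ H² ⇒ H = √(2P_a/(K_a γ)).
H = √(2×4033/(0.3697×129.1)) = 13.00 ft.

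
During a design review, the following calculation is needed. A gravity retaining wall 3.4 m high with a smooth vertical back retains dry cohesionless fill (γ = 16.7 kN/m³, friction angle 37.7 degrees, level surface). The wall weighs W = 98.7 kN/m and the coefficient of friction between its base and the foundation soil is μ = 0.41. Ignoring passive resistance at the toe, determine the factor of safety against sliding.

K_a = tan²(45° − 37.7°/2) = 0.2411.
P_a = ½K_aγH² = 0.5×0.2411×16.7×3.4² = 23.27 kN/m, acting at H/3 = 1.133 m above the base.
FS_sliding = μW / P_a = 0.41×98.7 / 23.27 = 1.739.

1.74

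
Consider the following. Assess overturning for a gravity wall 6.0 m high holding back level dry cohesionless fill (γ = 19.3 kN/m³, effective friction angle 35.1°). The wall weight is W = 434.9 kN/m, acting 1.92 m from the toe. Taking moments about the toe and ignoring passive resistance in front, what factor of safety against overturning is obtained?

4.45

K_a = tan²(45° − 35.1°/2) = 0.2698.
P_a = ½K_aγH² = 0.5×0.2698×19.3×6.0² = 93.74 kN/m, acting at H/3 = 2.000 m above the base.
Overturning moment M_o = P_a × H/3 = 93.74 × 2.000 = 187.5.
Resisting moment M_r = W × 1.92 = 434.9 × 1.92 = 835.0.
FS_overturning = M_r/M_o = 835.0/187.5 = 4.454.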